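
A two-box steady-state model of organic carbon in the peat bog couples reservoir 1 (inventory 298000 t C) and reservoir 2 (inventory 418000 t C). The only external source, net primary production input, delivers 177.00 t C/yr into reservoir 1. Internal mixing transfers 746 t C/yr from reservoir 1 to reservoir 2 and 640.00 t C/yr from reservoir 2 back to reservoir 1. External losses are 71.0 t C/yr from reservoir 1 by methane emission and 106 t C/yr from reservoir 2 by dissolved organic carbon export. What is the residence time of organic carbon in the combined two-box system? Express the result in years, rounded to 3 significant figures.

Residence time in the combined system uses the total inventory and the total *external* removal — internal exchanges between the two boxes cancel.
M_total = 298000 + 418000 = 716000 t C.
ΣF_external_out = 71.0 + 106 = 177.00 t C/yr.
τ = M_total / ΣF_ext = 716000 / 177.00 = 4045 yr.

4050 yr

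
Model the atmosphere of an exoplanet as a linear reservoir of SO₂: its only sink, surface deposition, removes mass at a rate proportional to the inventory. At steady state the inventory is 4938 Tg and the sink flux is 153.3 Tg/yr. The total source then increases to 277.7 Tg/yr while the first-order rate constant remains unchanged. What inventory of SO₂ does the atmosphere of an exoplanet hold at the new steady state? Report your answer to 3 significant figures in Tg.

8950 Tg

Rate constant k = F/M = 153.3 / 4938 = 0.03104 yr⁻¹.
At the new steady state, source = k·M_new ⇒ M_new = 277.7 / 0.03104 = 8945 Tg.
(Equivalently M_new = M × F_new/F_old = 4938 × 277.7/153.3.)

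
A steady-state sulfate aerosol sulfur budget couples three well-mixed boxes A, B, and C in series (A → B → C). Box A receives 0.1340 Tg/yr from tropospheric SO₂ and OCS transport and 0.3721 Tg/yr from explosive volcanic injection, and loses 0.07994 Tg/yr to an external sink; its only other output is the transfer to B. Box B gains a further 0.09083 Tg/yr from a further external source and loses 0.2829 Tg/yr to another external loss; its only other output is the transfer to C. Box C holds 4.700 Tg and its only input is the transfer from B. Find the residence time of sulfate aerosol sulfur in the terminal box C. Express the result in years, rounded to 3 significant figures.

20.1 yr

Box A: F(A→B) = (0.1340 + 0.3721) − 0.07994 = 0.42616 Tg/yr.
Box B: F(B→C) = (0.42616 + 0.09083) − 0.2829 = 0.23409 Tg/yr.
Box C throughput = its input = 0.23409 Tg/yr; τ = 4.700 / 0.23409 = 20.08 yr.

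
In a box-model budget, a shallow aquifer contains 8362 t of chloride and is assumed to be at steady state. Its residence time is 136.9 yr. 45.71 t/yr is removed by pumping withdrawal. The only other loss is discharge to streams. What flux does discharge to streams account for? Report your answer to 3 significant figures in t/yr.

15.4 t/yr

Total removal F = M/τ = 8362 / 136.9 = 61.08 t/yr.
Discharge to streams = F − (45.71) = 61.08 − 45.71 = 15.37 t/yr.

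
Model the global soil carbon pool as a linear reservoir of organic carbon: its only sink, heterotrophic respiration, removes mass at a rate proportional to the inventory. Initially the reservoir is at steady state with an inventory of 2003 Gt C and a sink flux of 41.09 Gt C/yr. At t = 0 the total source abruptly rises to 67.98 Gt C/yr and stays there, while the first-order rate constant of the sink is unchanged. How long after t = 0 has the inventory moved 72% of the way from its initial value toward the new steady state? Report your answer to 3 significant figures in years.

62.1 yr

τ = M₀/F₀ = 2003/41.09 = 48.75 yr.
The remaining gap fraction is e^(−t/τ); 72% covered ⇒ e^(−t/τ) = 0.280.
t = −τ ln(0.280) = 48.75 × 1.273 = 62.05 yr.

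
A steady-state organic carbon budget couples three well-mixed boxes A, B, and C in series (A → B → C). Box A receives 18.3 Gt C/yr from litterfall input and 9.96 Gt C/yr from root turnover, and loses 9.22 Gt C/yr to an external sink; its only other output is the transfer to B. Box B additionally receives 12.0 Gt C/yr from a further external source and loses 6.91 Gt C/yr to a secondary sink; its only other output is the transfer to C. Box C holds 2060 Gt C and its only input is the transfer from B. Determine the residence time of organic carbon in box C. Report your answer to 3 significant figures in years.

85.4 yr

Box A: F(A→B) = (18.3 + 9.96) − 9.22 = 19.040 Gt C/yr.
Box B: F(B→C) = (19.040 + 12.0) − 6.91 = 24.130 Gt C/yr.
Box C throughput = its input = 24.130 Gt C/yr; τ = 2060 / 24.130 = 85.37 yr.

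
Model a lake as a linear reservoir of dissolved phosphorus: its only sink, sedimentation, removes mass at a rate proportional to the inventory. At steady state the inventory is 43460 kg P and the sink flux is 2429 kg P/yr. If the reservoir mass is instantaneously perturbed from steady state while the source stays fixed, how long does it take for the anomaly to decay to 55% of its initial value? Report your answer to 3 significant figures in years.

For a linear reservoir the anomaly decays as exp(−t/τ) with τ = M/F = 43460/2429 = 17.89 yr.
exp(−t/τ) = 0.55 ⇒ t = −τ ln(0.55) = 17.89 × 0.5978 = 10.70 yr.

10.7 yr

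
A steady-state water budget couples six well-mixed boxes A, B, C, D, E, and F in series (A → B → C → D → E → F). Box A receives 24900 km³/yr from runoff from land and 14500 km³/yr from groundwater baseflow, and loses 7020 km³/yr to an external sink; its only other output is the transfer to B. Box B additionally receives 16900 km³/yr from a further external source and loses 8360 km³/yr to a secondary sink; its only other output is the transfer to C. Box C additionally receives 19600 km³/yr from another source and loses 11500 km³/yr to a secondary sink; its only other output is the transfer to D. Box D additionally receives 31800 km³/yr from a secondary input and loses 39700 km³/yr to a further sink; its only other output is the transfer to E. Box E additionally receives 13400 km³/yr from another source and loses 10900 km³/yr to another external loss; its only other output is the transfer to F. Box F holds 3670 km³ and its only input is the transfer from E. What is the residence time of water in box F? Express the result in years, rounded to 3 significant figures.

0.0841 yr

Box A: F(A→B) = (24900 + 14500) − 7020 = 32380 km³/yr.
Box B: F(B→C) = (32380 + 16900) − 8360 = 40920 km³/yr.
Box C: F(C→D) = (40920 + 19600) − 11500 = 49020 km³/yr.
Box D: F(D→E) = (49020 + 31800) − 39700 = 41120 km³/yr.
Box E: F(E→F) = (41120 + 13400) − 10900 = 43620 km³/yr.
Box F throughput = its input = 43620 km³/yr; τ = 3670 / 43620 = 0.08414 yr.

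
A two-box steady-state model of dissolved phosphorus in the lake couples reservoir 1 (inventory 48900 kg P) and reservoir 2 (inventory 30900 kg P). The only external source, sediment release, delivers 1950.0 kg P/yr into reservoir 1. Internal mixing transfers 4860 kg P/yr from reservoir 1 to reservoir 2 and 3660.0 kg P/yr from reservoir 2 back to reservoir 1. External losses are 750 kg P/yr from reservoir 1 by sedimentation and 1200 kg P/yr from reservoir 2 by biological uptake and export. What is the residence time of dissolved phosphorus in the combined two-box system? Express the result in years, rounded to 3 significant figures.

40.9 yr

Residence time in the combined system uses the total inventory and the total *external* removal — internal exchanges between the two boxes cancel.
M_total = 48900 + 30900 = 79800 kg P.
ΣF_external_out = 750 + 1200 = 1950.0 kg P/yr.
τ = M_total / ΣF_ext = 79800 / 1950.0 = 40.92 yr.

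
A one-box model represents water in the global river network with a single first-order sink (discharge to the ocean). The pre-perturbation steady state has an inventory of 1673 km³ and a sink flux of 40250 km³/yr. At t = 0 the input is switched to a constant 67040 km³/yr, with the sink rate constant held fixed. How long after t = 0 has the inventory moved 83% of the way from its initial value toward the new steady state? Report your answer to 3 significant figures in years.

τ = M₀/F₀ = 1673/40250 = 0.04157 yr.
The remaining gap fraction is e^(−t/τ); 83% covered ⇒ e^(−t/τ) = 0.170.
t = −τ ln(0.170) = 0.04157 × 1.772 = 0.07365 yr.

0.0737 yr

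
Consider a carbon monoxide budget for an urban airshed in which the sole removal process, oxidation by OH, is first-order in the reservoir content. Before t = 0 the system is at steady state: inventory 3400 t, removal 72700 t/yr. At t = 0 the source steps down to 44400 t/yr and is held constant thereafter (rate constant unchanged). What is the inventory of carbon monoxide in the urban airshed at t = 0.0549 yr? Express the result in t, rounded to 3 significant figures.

The sink rate constant is k = F₀/M₀ = 72700/3400 = 21.38 yr⁻¹.
Solving dM/dt = F₁ − kM with M(0) = M₀ gives M(t) = F₁/k + (M₀ − F₁/k)·e^(−kt).
F₁/k = 44400/21.38 = 2076.5 t; kt = 21.38 × 0.0549 = 1.174, e^(−kt) = 0.3092.
M(0.0549) = 2076.5 + (3400 − 2076.5) × 0.3092 = 2076.5 + 409.2 = 2485.7 t.

2490 t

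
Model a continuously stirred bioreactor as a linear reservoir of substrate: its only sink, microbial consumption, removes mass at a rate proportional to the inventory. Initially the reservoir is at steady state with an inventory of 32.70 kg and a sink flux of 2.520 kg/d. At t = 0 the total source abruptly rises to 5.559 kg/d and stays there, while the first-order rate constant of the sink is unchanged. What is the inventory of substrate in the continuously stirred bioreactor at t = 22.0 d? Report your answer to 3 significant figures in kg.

64.9 kg

Residence time τ = M₀/F₀ = 12.98 d. The eventual steady state is M_∞ = M₀·(F₁/F₀) = 32.70 × 5.559/2.520 = 72.135 kg.
The anomaly ΔM(t) = M(t) − M_∞ decays as ΔM₀·e^(−t/τ) with ΔM₀ = 32.70 − 72.135 = −39.43 kg.
At t = 22.0 d, e^(−t/τ) = e^(−1.695) = 0.1835, so ΔM = −7.237 kg and M = 72.135 − 7.237 = 64.897 kg.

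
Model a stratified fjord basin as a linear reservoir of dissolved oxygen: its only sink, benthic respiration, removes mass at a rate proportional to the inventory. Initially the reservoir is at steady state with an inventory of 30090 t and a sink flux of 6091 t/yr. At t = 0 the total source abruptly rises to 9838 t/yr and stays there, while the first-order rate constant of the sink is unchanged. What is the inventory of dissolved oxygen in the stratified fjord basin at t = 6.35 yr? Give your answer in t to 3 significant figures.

τ = M₀/F₀ = 30090/6091 = 4.940 yr; rate constant k = 1/τ.
New steady state M_∞ = F₁/k = F₁·τ = 9838 × 4.940 = 48600 t.
M(t) = M_∞ + (M₀ − M_∞)·e^(−t/τ); t/τ = 6.35/4.940 = 1.285, so e^(−t/τ) = 0.2765.
M(t) = 48600 − 18510 × 0.2765 = 43482 t.

43500 t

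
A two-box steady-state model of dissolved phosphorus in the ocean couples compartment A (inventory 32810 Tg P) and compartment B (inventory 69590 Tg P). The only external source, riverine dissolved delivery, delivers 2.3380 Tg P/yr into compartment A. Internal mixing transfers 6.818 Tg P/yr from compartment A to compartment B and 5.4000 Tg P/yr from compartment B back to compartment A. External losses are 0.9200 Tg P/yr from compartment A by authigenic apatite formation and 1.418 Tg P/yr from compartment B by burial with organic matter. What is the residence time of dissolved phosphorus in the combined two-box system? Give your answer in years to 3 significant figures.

Residence time in the combined system uses the total inventory and the total *external* removal — internal exchanges between the two boxes cancel.
M_total = 32810 + 69590 = 102400 Tg P.
ΣF_external_out = 0.9200 + 1.418 = 2.3380 Tg P/yr.
τ = M_total / ΣF_ext = 102400 / 2.3380 = 43800 yr.

43800 yr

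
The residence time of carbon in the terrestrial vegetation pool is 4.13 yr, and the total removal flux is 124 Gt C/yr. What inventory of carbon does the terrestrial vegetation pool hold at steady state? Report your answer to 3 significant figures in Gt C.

τ = M/F ⇒ M = τ × F = 4.13 × 124 = 512.1 Gt C.

512 Gt C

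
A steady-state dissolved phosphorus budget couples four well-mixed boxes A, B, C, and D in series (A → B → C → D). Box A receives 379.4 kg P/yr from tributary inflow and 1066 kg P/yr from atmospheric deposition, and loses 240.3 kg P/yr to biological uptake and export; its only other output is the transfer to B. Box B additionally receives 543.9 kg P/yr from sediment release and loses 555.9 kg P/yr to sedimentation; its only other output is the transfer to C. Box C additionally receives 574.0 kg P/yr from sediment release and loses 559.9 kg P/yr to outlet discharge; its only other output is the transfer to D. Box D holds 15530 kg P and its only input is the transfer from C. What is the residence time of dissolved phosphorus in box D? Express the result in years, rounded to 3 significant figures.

12.9 yr

Box A: F(A→B) = (379.4 + 1066) − 240.3 = 1205.1 kg P/yr.
Box B: F(B→C) = (1205.1 + 543.9) − 555.9 = 1193.1 kg P/yr.
Box C: F(C→D) = (1193.1 + 574.0) − 559.9 = 1207.2 kg P/yr.
Box D throughput = its input = 1207.2 kg P/yr; τ = 15530 / 1207.2 = 12.86 yr.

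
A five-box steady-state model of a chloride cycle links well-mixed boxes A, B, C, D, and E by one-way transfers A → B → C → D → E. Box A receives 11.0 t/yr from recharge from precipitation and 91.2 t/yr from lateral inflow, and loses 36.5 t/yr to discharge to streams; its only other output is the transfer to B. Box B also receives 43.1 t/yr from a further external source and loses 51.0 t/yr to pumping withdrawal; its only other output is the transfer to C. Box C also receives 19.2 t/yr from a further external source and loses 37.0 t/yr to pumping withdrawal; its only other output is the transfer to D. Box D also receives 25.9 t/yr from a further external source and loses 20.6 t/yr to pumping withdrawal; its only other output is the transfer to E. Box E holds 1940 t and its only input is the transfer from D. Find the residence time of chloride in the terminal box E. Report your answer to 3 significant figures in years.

42.8 yr

Box A: F(A→B) = (11.0 + 91.2) − 36.5 = 65.700 t/yr.
Box B: F(B→C) = (65.700 + 43.1) − 51.0 = 57.800 t/yr.
Box C: F(C→D) = (57.800 + 19.2) − 37.0 = 40.000 t/yr.
Box D: F(D→E) = (40.000 + 25.9) − 20.6 = 45.300 t/yr.
Box E throughput = its input = 45.300 t/yr; τ = 1940 / 45.300 = 42.83 yr.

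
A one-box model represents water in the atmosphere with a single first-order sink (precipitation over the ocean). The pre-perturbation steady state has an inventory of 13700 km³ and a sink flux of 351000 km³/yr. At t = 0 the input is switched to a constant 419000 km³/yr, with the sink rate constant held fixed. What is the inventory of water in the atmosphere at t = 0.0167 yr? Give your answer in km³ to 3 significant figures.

Residence time τ = M₀/F₀ = 0.03903 yr. The eventual steady state is M_∞ = M₀·(F₁/F₀) = 13700 × 419000/351000 = 16354 km³.
The anomaly ΔM(t) = M(t) − M_∞ decays as ΔM₀·e^(−t/τ) with ΔM₀ = 13700 − 16354 = −2654 km³.
At t = 0.0167 yr, e^(−t/τ) = e^(−0.4279) = 0.6519, so ΔM = −1730 km³ and M = 16354 − 1730 = 14624 km³.

14600 km³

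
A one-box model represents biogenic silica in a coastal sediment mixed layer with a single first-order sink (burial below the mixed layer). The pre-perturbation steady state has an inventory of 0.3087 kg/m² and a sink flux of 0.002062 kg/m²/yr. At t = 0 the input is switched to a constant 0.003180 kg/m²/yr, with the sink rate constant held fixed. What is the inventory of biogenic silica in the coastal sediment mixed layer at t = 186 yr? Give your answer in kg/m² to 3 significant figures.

The sink rate constant is k = F₀/M₀ = 0.002062/0.3087 = 0.006680 yr⁻¹.
Solving dM/dt = F₁ − kM with M(0) = M₀ gives M(t) = F₁/k + (M₀ − F₁/k)·e^(−kt).
F₁/k = 0.003180/0.006680 = 0.47607 kg/m²; kt = 0.006680 × 186 = 1.242, e^(−kt) = 0.2887.
M(186) = 0.47607 + (0.3087 − 0.47607) × 0.2887 = 0.47607 − 0.04832 = 0.42776 kg/m².

0.428 kg/m²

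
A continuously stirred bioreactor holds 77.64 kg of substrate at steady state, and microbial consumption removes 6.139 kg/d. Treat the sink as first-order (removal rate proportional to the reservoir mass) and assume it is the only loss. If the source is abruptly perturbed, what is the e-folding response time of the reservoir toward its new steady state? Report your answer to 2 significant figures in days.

For a linear reservoir the response time equals the residence time τ = M/F.
τ = 77.64 / 6.139 = 12.65 d.

13 d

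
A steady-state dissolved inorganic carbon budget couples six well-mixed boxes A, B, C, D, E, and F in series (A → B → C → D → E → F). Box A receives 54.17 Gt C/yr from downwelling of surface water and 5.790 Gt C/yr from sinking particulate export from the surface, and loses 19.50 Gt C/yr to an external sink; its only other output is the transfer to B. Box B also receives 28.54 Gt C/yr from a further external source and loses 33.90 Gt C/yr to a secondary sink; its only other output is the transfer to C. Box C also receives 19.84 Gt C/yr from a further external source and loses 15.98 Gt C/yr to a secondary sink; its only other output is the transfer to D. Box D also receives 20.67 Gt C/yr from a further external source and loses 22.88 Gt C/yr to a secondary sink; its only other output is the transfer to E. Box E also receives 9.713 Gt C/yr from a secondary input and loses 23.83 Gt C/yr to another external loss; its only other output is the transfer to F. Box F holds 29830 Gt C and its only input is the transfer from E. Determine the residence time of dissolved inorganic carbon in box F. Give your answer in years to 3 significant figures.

Box A: F(A→B) = (54.17 + 5.790) − 19.50 = 40.460 Gt C/yr.
Box B: F(B→C) = (40.460 + 28.54) − 33.90 = 35.100 Gt C/yr.
Box C: F(C→D) = (35.100 + 19.84) − 15.98 = 38.960 Gt C/yr.
Box D: F(D→E) = (38.960 + 20.67) − 22.88 = 36.750 Gt C/yr.
Box E: F(E→F) = (36.750 + 9.713) − 23.83 = 22.633 Gt C/yr.
Box F throughput = its input = 22.633 Gt C/yr; τ = 29830 / 22.633 = 1318 yr.

1320 yr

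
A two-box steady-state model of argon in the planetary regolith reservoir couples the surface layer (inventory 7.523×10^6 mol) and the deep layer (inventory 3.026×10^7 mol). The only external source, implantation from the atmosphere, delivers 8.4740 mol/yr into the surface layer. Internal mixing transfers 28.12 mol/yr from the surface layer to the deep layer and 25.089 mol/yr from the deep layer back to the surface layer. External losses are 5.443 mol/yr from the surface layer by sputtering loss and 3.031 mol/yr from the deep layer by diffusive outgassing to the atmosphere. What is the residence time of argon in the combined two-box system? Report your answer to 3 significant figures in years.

Treat the two boxes together as one reservoir: the mixing fluxes between them are internal recycling, so τ = ΣM / Σ(external losses).
M_total = 7.523×10^6 + 3.026×10^7 = 3.7783×10^7 mol.
ΣF_external_out = 5.443 + 3.031 = 8.4740 mol/yr.
τ = M_total / ΣF_ext = 3.7783×10^7 / 8.4740 = 4.459×10^6 yr.

4.46×10^6 yr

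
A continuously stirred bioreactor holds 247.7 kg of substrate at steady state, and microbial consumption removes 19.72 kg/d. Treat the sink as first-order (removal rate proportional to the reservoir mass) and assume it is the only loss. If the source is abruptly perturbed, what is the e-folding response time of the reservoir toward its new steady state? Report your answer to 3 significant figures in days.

For a linear reservoir the response time equals the residence time τ = M/F.
τ = 247.7 / 19.72 = 12.56 d.

12.6 d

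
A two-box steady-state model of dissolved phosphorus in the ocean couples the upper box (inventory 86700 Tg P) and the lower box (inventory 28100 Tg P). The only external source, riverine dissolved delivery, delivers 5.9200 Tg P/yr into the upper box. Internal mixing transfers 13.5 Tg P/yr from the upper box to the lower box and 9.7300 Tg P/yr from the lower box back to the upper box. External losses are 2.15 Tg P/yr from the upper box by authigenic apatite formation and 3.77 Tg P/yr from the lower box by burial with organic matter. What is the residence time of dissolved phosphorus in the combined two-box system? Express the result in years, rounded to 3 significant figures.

For the system as a whole, the A↔B exchange is internal and contributes nothing to the throughput; only the external sinks remove mass.
M_total = 86700 + 28100 = 114800 Tg P.
ΣF_external_out = 2.15 + 3.77 = 5.9200 Tg P/yr.
τ = M_total / ΣF_ext = 114800 / 5.9200 = 19390 yr.

19400 yr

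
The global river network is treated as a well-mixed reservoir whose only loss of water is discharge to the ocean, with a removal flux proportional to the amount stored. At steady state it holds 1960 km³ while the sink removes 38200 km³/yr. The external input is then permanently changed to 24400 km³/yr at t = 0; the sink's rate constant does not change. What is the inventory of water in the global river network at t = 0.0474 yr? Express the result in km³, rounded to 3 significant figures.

τ = M₀/F₀ = 1960/38200 = 0.05131 yr; rate constant k = 1/τ.
New steady state M_∞ = F₁/k = F₁·τ = 24400 × 0.05131 = 1251.9 km³.
M(t) = M_∞ + (M₀ − M_∞)·e^(−t/τ); t/τ = 0.0474/0.05131 = 0.9238, so e^(−t/τ) = 0.3970.
M(t) = 1251.9 + 708.1 × 0.3970 = 1533.0 km³.

1530 km³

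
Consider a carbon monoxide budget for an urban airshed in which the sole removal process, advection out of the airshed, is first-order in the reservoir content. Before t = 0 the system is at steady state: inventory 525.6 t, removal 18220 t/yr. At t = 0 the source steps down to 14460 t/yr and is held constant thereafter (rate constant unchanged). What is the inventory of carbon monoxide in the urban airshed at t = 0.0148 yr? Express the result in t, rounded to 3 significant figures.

Residence time τ = M₀/F₀ = 0.02885 yr. The eventual steady state is M_∞ = M₀·(F₁/F₀) = 525.6 × 14460/18220 = 417.13 t.
The anomaly ΔM(t) = M(t) − M_∞ decays as ΔM₀·e^(−t/τ) with ΔM₀ = 525.6 − 417.13 = 108.5 t.
At t = 0.0148 yr, e^(−t/τ) = e^(−0.5130) = 0.5987, so ΔM = 64.94 t and M = 417.13 + 64.94 = 482.07 t.

482 t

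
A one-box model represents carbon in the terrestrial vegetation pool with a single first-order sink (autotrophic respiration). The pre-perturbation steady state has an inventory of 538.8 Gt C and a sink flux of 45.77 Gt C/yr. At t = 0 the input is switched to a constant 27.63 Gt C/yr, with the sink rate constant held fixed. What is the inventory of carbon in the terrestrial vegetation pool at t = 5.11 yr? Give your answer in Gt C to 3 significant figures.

464 Gt C

Residence time τ = M₀/F₀ = 11.77 yr. The eventual steady state is M_∞ = M₀·(F₁/F₀) = 538.8 × 27.63/45.77 = 325.26 Gt C.
The anomaly ΔM(t) = M(t) − M_∞ decays as ΔM₀·e^(−t/τ) with ΔM₀ = 538.8 − 325.26 = 213.5 Gt C.
At t = 5.11 yr, e^(−t/τ) = e^(−0.4341) = 0.6479, so ΔM = 138.3 Gt C and M = 325.26 + 138.3 = 463.60 Gt C.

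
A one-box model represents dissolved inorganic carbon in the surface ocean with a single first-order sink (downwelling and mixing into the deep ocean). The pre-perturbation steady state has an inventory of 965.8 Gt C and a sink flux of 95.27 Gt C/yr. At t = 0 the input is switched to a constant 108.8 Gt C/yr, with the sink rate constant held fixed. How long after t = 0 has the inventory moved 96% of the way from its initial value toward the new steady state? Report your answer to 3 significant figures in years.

τ = M₀/F₀ = 965.8/95.27 = 10.14 yr.
The remaining gap fraction is e^(−t/τ); 96% covered ⇒ e^(−t/τ) = 0.0400.
t = −τ ln(0.0400) = 10.14 × 3.219 = 32.63 yr.

32.6 yr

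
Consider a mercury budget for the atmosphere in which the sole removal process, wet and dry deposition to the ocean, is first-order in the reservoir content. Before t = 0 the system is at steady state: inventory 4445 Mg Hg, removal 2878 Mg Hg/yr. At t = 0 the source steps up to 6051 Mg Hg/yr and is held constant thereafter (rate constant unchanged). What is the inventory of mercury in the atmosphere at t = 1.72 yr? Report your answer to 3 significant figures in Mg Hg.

7740 Mg Hg

τ = M₀/F₀ = 4445/2878 = 1.544 yr; rate constant k = 1/τ.
New steady state M_∞ = F₁/k = F₁·τ = 6051 × 1.544 = 9345.6 Mg Hg.
M(t) = M_∞ + (M₀ − M_∞)·e^(−t/τ); t/τ = 1.72/1.544 = 1.114, so e^(−t/τ) = 0.3284.
M(t) = 9345.6 − 4901 × 0.3284 = 7736.5 Mg Hg.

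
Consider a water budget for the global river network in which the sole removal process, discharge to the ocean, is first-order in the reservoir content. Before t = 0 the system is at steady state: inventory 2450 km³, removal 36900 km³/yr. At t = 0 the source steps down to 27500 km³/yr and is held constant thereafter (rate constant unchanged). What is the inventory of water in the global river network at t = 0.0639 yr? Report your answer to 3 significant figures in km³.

τ = M₀/F₀ = 2450/36900 = 0.06640 yr; rate constant k = 1/τ.
New steady state M_∞ = F₁/k = F₁·τ = 27500 × 0.06640 = 1825.9 km³.
M(t) = M_∞ + (M₀ − M_∞)·e^(−t/τ); t/τ = 0.0639/0.06640 = 0.9624, so e^(−t/τ) = 0.3820.
M(t) = 1825.9 + 624.1 × 0.3820 = 2064.3 km³.

2060 km³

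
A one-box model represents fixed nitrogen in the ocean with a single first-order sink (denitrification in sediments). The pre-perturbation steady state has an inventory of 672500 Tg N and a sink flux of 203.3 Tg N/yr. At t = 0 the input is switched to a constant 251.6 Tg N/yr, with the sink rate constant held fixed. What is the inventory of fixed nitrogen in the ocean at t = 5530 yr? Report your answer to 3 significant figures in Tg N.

Residence time τ = M₀/F₀ = 3308 yr. The eventual steady state is M_∞ = M₀·(F₁/F₀) = 672500 × 251.6/203.3 = 832270 Tg N.
The anomaly ΔM(t) = M(t) − M_∞ decays as ΔM₀·e^(−t/τ) with ΔM₀ = 672500 − 832270 = −159800 Tg N.
At t = 5530 yr, e^(−t/τ) = e^(−1.672) = 0.1879, so ΔM = −30020 Tg N and M = 832270 − 30020 = 802250 Tg N.

802000 Tg N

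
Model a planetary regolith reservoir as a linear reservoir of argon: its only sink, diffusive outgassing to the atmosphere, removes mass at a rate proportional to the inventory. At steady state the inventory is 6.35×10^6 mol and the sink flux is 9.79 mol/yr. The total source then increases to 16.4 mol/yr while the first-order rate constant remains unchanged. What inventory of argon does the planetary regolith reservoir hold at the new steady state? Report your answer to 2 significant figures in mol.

1.1×10^7 mol

Rate constant k = F/M = 9.79 / 6.35×10^6 = 1.542×10^-6 yr⁻¹.
At the new steady state, source = k·M_new ⇒ M_new = 16.4 / 1.542×10^-6 = 1.064×10^7 mol.
(Equivalently M_new = M × F_new/F_old = 6.35×10^6 × 16.4/9.79.)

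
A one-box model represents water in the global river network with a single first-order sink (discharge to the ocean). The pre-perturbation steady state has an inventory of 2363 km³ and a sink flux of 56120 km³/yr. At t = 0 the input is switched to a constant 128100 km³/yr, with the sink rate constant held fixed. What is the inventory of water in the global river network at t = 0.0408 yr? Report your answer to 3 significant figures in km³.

The sink rate constant is k = F₀/M₀ = 56120/2363 = 23.75 yr⁻¹.
Solving dM/dt = F₁ − kM with M(0) = M₀ gives M(t) = F₁/k + (M₀ − F₁/k)·e^(−kt).
F₁/k = 128100/23.75 = 5393.8 km³; kt = 23.75 × 0.0408 = 0.9690, e^(−kt) = 0.3795.
M(0.0408) = 5393.8 + (2363 − 5393.8) × 0.3795 = 5393.8 − 1150 = 4243.7 km³.

4240 km³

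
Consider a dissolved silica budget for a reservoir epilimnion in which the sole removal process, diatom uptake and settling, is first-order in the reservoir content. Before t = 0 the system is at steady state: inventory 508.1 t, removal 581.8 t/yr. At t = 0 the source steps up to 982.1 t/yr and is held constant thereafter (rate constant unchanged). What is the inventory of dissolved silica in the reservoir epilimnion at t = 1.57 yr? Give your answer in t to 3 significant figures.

τ = M₀/F₀ = 508.1/581.8 = 0.8733 yr; rate constant k = 1/τ.
New steady state M_∞ = F₁/k = F₁·τ = 982.1 × 0.8733 = 857.69 t.
M(t) = M_∞ + (M₀ − M_∞)·e^(−t/τ); t/τ = 1.57/0.8733 = 1.798, so e^(−t/τ) = 0.1657.
M(t) = 857.69 − 349.6 × 0.1657 = 799.77 t.

800 t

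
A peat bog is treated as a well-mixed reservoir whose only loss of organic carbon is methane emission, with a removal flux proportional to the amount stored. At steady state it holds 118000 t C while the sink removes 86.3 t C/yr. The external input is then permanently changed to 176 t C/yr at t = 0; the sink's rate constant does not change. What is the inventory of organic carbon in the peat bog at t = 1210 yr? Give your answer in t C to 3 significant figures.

190000 t C

Residence time τ = M₀/F₀ = 1367 yr. The eventual steady state is M_∞ = M₀·(F₁/F₀) = 118000 × 176/86.3 = 240650 t C.
The anomaly ΔM(t) = M(t) − M_∞ decays as ΔM₀·e^(−t/τ) with ΔM₀ = 118000 − 240650 = −122600 t C.
At t = 1210 yr, e^(−t/τ) = e^(−0.8849) = 0.4127, so ΔM = −50620 t C and M = 240650 − 50620 = 190030 t C.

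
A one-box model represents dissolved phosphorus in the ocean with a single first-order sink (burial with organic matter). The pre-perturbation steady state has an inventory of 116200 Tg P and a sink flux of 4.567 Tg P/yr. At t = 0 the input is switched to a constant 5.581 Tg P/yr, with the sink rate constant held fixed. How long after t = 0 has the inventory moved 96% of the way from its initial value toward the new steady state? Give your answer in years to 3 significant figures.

81900 yr

τ = M₀/F₀ = 116200/4.567 = 25440 yr.
The remaining gap fraction is e^(−t/τ); 96% covered ⇒ e^(−t/τ) = 0.0400.
t = −τ ln(0.0400) = 25440 × 3.219 = 81900 yr.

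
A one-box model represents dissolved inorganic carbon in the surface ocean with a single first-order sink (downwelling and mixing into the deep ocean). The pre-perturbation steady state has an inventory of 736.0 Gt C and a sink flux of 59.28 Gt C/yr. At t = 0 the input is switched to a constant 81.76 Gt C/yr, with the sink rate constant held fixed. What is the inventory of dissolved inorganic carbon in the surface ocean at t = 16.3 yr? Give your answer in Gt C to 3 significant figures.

The sink rate constant is k = F₀/M₀ = 59.28/736.0 = 0.08054 yr⁻¹.
Solving dM/dt = F₁ − kM with M(0) = M₀ gives M(t) = F₁/k + (M₀ − F₁/k)·e^(−kt).
F₁/k = 81.76/0.08054 = 1015.1 Gt C; kt = 0.08054 × 16.3 = 1.313, e^(−kt) = 0.2690.
M(16.3) = 1015.1 + (736.0 − 1015.1) × 0.2690 = 1015.1 − 75.09 = 940.01 Gt C.

940 Gt C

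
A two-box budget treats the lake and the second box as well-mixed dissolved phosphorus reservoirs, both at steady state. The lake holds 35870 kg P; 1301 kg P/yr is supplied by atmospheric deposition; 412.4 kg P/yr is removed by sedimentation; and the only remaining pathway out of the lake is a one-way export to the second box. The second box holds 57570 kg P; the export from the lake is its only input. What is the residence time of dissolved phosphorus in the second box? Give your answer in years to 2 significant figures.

65 yr

Balance the lake: ΣF_in = 1301.0 kg P/yr.
Export to the second box = ΣF_in − (412.4) = 888.60 kg P/yr.
At steady state the output of the second box equals its input, 888.60 kg P/yr.
τ = M / F = 57570 / 888.60 = 64.79 yr.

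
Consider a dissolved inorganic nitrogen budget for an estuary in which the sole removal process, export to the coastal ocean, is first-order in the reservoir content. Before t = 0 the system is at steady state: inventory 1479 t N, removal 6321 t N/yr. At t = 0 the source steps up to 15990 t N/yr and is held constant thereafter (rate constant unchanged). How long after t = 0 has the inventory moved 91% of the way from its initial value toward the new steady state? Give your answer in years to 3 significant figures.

τ = M₀/F₀ = 1479/6321 = 0.2340 yr.
The remaining gap fraction is e^(−t/τ); 91% covered ⇒ e^(−t/τ) = 0.0900.
t = −τ ln(0.0900) = 0.2340 × 2.408 = 0.5634 yr.

0.563 yr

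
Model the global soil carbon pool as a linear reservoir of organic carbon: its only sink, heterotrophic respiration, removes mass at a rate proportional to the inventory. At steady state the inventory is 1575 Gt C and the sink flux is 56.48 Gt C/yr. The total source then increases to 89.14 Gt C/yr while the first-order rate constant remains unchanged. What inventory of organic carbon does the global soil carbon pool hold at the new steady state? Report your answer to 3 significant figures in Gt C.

2490 Gt C

Rate constant k = F/M = 56.48 / 1575 = 0.03586 yr⁻¹.
At the new steady state, source = k·M_new ⇒ M_new = 89.14 / 0.03586 = 2486 Gt C.
(Equivalently M_new = M × F_new/F_old = 1575 × 89.14/56.48.)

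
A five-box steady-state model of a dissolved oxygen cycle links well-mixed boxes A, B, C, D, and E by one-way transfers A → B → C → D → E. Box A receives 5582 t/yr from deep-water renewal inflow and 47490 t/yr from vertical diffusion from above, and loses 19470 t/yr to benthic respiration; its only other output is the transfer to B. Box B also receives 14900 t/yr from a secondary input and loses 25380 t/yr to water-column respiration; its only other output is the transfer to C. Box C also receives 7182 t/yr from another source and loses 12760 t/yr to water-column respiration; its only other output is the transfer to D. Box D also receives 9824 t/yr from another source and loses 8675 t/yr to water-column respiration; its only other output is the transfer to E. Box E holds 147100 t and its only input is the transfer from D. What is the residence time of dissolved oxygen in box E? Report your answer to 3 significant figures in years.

7.87 yr

Box A: F(A→B) = (5582 + 47490) − 19470 = 33602 t/yr.
Box B: F(B→C) = (33602 + 14900) − 25380 = 23122 t/yr.
Box C: F(C→D) = (23122 + 7182) − 12760 = 17544 t/yr.
Box D: F(D→E) = (17544 + 9824) − 8675 = 18693 t/yr.
Box E throughput = its input = 18693 t/yr; τ = 147100 / 18693 = 7.869 yr.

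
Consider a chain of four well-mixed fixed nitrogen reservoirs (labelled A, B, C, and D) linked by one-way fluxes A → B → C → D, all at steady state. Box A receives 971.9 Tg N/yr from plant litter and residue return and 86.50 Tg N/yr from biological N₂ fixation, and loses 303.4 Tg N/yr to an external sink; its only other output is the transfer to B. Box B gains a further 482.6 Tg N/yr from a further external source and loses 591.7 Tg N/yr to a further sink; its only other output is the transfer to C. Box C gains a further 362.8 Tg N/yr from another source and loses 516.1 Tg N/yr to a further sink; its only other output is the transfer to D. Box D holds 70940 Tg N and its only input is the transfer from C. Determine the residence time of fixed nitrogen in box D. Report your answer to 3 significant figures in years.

144 yr

Box A: F(A→B) = (971.9 + 86.50) − 303.4 = 755.00 Tg N/yr.
Box B: F(B→C) = (755.00 + 482.6) − 591.7 = 645.90 Tg N/yr.
Box C: F(C→D) = (645.90 + 362.8) − 516.1 = 492.60 Tg N/yr.
Box D throughput = its input = 492.60 Tg N/yr; τ = 70940 / 492.60 = 144.0 yr.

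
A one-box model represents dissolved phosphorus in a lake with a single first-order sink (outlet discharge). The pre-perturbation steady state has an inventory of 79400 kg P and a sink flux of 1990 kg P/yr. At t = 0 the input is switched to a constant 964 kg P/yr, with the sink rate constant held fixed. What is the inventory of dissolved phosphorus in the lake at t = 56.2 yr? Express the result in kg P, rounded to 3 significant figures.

The sink rate constant is k = F₀/M₀ = 1990/79400 = 0.02506 yr⁻¹.
Solving dM/dt = F₁ − kM with M(0) = M₀ gives M(t) = F₁/k + (M₀ − F₁/k)·e^(−kt).
F₁/k = 964/0.02506 = 38463 kg P; kt = 0.02506 × 56.2 = 1.409, e^(−kt) = 0.2445.
M(56.2) = 38463 + (79400 − 38463) × 0.2445 = 38463 + 10010 = 48472 kg P.

48500 kg P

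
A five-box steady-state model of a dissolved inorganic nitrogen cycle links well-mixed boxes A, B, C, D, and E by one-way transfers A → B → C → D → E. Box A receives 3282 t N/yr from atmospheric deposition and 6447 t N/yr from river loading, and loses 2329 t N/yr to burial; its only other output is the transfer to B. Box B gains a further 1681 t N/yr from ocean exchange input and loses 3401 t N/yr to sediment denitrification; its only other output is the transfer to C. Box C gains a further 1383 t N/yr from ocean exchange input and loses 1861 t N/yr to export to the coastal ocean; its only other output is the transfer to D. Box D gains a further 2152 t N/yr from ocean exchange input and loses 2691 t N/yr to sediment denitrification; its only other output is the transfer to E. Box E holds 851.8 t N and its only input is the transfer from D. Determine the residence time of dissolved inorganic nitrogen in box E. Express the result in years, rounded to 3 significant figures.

Box A: F(A→B) = (3282 + 6447) − 2329 = 7400.0 t N/yr.
Box B: F(B→C) = (7400.0 + 1681) − 3401 = 5680.0 t N/yr.
Box C: F(C→D) = (5680.0 + 1383) − 1861 = 5202.0 t N/yr.
Box D: F(D→E) = (5202.0 + 2152) − 2691 = 4663.0 t N/yr.
Box E throughput = its input = 4663.0 t N/yr; τ = 851.8 / 4663.0 = 0.1827 yr.

0.183 yr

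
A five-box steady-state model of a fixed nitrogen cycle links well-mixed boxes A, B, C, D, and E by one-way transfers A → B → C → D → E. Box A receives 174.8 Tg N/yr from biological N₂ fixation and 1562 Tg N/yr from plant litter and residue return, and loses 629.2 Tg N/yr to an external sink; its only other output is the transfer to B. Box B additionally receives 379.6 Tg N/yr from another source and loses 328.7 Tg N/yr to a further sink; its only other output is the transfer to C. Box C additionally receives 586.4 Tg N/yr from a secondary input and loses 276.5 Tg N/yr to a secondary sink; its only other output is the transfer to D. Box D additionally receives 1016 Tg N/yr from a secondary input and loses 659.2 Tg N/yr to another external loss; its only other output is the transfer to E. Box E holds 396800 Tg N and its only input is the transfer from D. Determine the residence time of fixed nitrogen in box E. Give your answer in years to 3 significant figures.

Box A: F(A→B) = (174.8 + 1562) − 629.2 = 1107.6 Tg N/yr.
Box B: F(B→C) = (1107.6 + 379.6) − 328.7 = 1158.5 Tg N/yr.
Box C: F(C→D) = (1158.5 + 586.4) − 276.5 = 1468.4 Tg N/yr.
Box D: F(D→E) = (1468.4 + 1016) − 659.2 = 1825.2 Tg N/yr.
Box E throughput = its input = 1825.2 Tg N/yr; τ = 396800 / 1825.2 = 217.4 yr.

217 yr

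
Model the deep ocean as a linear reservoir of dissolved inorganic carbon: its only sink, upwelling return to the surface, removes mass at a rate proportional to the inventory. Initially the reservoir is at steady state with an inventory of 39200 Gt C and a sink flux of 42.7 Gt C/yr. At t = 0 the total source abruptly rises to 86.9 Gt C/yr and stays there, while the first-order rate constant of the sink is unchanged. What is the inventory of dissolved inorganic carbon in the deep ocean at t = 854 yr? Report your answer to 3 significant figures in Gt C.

τ = M₀/F₀ = 39200/42.7 = 918.0 yr; rate constant k = 1/τ.
New steady state M_∞ = F₁/k = F₁·τ = 86.9 × 918.0 = 79777 Gt C.
M(t) = M_∞ + (M₀ − M_∞)·e^(−t/τ); t/τ = 854/918.0 = 0.9303, so e^(−t/τ) = 0.3945.
M(t) = 79777 − 40580 × 0.3945 = 63771 Gt C.

63800 Gt C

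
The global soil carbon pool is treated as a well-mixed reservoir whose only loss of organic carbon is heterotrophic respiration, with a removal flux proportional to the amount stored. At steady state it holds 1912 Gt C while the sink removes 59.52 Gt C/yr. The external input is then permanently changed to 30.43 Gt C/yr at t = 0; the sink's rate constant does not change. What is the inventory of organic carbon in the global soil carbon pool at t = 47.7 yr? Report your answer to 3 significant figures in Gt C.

Residence time τ = M₀/F₀ = 32.12 yr. The eventual steady state is M_∞ = M₀·(F₁/F₀) = 1912 × 30.43/59.52 = 977.52 Gt C.
The anomaly ΔM(t) = M(t) − M_∞ decays as ΔM₀·e^(−t/τ) with ΔM₀ = 1912 − 977.52 = 934.5 Gt C.
At t = 47.7 yr, e^(−t/τ) = e^(−1.485) = 0.2265, so ΔM = 211.7 Gt C and M = 977.52 + 211.7 = 1189.2 Gt C.

1190 Gt C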